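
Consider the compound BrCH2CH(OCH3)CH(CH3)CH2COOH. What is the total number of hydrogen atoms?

Element totals:
  C: 7
  H: 13
  Br: 1
  O: 3

13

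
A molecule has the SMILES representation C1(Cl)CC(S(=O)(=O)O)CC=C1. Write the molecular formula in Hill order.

Atom tally by fragment:
  cyclohexene ring core → C:6 H:10
  (− 2 ring H displaced by substituents)
  + Cl → Cl:1
  + SO3H → S:1 O:3 H:1
Element totals:
  C: 6
  H: 9
  Cl: 1
  O: 3
  S: 1

C6H9ClO3S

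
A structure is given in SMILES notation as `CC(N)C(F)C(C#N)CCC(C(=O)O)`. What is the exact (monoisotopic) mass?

202.1118

Atom tally by fragment:
  CH3 → C:1 H:3
  CH(NH2) → C:1 H:3 N:1
  CH(F) → C:1 H:1 F:1
  CH(CN) → C:2 H:1 N:1
  CH2 → C:1 H:2
  CH2 → C:1 H:2
  CH2COOH → C:2 H:3 O:2
Element totals:
  C: 9
  H: 15
  F: 1
  N: 2
  O: 2
Molecular formula: C9H15FN2O2.
  M = 9(12.0) + 15(1.007825) + 18.998403 + 2(14.003074) + 2(15.994915)
    = 108.000000 + 15.117375 + 18.998403 + 28.006148 + 31.989830 = 202.111756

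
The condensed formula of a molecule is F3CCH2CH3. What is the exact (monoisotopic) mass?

98.0343

Atom tally by fragment:
  F3CCH2 → C:2 H:2 F:3
  CH3 → C:1 H:3
Element totals:
  C: 3
  H: 5
  F: 3
Molecular formula: C3H5F3.
  M = 3(12.0) + 5(1.007825) + 3(18.998403)
    = 36.000000 + 5.039125 + 56.995209 = 98.034334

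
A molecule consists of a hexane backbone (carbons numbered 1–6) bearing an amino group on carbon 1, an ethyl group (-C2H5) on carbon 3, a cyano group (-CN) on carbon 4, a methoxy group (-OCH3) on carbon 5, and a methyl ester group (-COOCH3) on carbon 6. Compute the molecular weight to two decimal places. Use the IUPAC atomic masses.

Atom tally by fragment:
  H2NCH2 → C:1 H:4 N:1
  CH2 → C:1 H:2
  CH(C2H5) → C:3 H:6
  CH(CN) → C:2 H:1 N:1
  CH(OCH3) → C:2 H:4 O:1
  CH2COOCH3 → C:3 H:5 O:2
Element totals:
  C: 12
  H: 22
  N: 2
  O: 3
Molecular formula: C12H22N2O3.
  M = 12(12.011) + 22(1.008) + 2(14.007) + 3(15.999)
    = 144.132 + 22.176 + 28.014 + 47.997 = 242.319

242.32 g/mol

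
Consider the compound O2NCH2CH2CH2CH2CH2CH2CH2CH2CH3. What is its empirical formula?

C9H19NO2

Element totals:
  C: 9
  H: 19
  N: 1
  O: 2
Molecular formula: C9H19NO2.
gcd of subscripts (9, 19, 1, 2) = 1, so the empirical formula equals the molecular formula.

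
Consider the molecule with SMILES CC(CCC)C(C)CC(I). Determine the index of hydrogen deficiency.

Atom tally by fragment:
  CH3 → C:1 H:3
  CH(CH2CH2CH3) → C:4 H:8
  CH(CH3) → C:2 H:4
  CH2 → C:1 H:2
  CH2I → C:1 H:2 I:1
Element totals:
  C: 9
  H: 19
  I: 1
Molecular formula: C9H19I.
DoU = (2C + 2 + N − H − X) / 2 = (2·9 + 2 + 0 − 19 − 1) / 2 = 0.

0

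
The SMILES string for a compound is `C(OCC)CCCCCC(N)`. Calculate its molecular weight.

Atom tally by fragment:
  C2H5OCH2 → C:3 H:7 O:1
  CH2 → C:1 H:2
  CH2 → C:1 H:2
  CH2 → C:1 H:2
  CH2 → C:1 H:2
  CH2 → C:1 H:2
  CH2NH2 → C:1 H:4 N:1
Element totals:
  C: 9
  H: 21
  N: 1
  O: 1
Molecular formula: C9H21NO.
  M = 9(12.011) + 21(1.008) + 14.007 + 15.999
    = 108.099 + 21.168 + 14.007 + 15.999 = 159.273

159.27 g/mol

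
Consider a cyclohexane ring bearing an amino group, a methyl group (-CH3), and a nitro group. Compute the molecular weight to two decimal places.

Atom tally by fragment:
  cyclohexane ring core → C:6 H:12
  (− 3 ring H displaced by substituents)
  + NH2 → N:1 H:2
  + CH3 → C:1 H:3
  + NO2 → N:1 O:2
Element totals:
  C: 7
  H: 14
  N: 2
  O: 2
Molecular formula: C7H14N2O2.
  M = 7(12.011) + 14(1.008) + 2(14.007) + 2(15.999)
    = 84.077 + 14.112 + 28.014 + 31.998 = 158.201

158.20 g/mol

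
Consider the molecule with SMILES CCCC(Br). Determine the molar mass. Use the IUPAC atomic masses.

137.02 g/mol

Atom tally by fragment:
  CH3 → C:1 H:3
  CH2 → C:1 H:2
  CH2 → C:1 H:2
  CH2Br → C:1 H:2 Br:1
Element totals:
  C: 4
  H: 9
  Br: 1
Molecular formula: C4H9Br.
  M = 4(12.011) + 9(1.008) + 79.904
    = 48.044 + 9.072 + 79.904 = 137.020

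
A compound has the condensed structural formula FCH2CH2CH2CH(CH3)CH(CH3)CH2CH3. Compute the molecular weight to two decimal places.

146.25 g/mol

Atom tally by fragment:
  FCH2 → C:1 H:2 F:1
  CH2 → C:1 H:2
  CH2 → C:1 H:2
  CH(CH3) → C:2 H:4
  CH(CH3) → C:2 H:4
  CH2 → C:1 H:2
  CH3 → C:1 H:3
Element totals:
  C: 9
  H: 19
  F: 1
Molecular formula: C9H19F.
  M = 9(12.011) + 19(1.008) + 18.998
    = 108.099 + 19.152 + 18.998 = 146.249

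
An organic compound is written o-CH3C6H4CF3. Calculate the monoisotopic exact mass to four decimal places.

Atom tally by fragment:
  benzene ring core → C:6 H:6
  (− 2 ring H displaced by substituents)
  + CH3 → C:1 H:3
  + CF3 → C:1 F:3
Element totals:
  C: 8
  H: 7
  F: 3
Molecular formula: C8H7F3.
  M = 8(12.0) + 7(1.007825) + 3(18.998403)
    = 96.000000 + 7.054775 + 56.995209 = 160.049984

160.0500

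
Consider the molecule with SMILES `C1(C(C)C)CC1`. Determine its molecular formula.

Atom tally by fragment:
  cyclopropane ring core → C:3 H:6
  (− 1 ring H displaced by substituents)
  + CH(CH3)2 → C:3 H:7
Element totals:
  C: 6
  H: 12

C6H12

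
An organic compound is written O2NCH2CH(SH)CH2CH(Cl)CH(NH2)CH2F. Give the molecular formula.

Element totals:
  C: 6
  H: 12
  Cl: 1
  F: 1
  N: 2
  O: 2
  S: 1

C6H12ClFN2O2S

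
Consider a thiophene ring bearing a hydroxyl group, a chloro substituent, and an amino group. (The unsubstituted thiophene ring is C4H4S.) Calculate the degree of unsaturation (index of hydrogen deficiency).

3

Atom tally by fragment:
  thiophene ring core → C:4 H:4 S:1
  (− 3 ring H displaced by substituents)
  + OH → O:1 H:1
  + Cl → Cl:1
  + NH2 → N:1 H:2
Element totals:
  C: 4
  H: 4
  Cl: 1
  N: 1
  O: 1
  S: 1
Molecular formula: C4H4ClNOS.
DoU = (2C + 2 + N − H − X) / 2 = (2·4 + 2 + 1 − 4 − 1) / 2 = 3.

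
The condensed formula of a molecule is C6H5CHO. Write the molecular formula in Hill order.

Element totals:
  C: 7
  H: 6
  O: 1

C7H6O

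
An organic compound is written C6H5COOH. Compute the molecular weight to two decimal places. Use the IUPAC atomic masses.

122.12 g/mol

Atom tally by fragment:
  benzene ring core → C:6 H:6
  (− 1 ring H displaced by substituents)
  + COOH → C:1 H:1 O:2
Element totals:
  C: 7
  H: 6
  O: 2
Molecular formula: C7H6O2.
  M = 7(12.011) + 6(1.008) + 2(15.999)
    = 84.077 + 6.048 + 31.998 = 122.123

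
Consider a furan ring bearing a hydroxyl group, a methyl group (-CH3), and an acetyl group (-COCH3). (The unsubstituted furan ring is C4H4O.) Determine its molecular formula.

Atom tally by fragment:
  furan ring core → C:4 H:4 O:1
  (− 3 ring H displaced by substituents)
  + OH → O:1 H:1
  + CH3 → C:1 H:3
  + COCH3 → C:2 H:3 O:1
Element totals:
  C: 7
  H: 8
  O: 3

C7H8O3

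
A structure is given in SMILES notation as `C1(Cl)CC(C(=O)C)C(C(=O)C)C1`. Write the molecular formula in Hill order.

C9H13ClO2

Atom tally by fragment:
  cyclopentane ring core → C:5 H:10
  (− 3 ring H displaced by substituents)
  + Cl → Cl:1
  + COCH3 → C:2 H:3 O:1
  + COCH3 → C:2 H:3 O:1
Element totals:
  C: 9
  H: 13
  Cl: 1
  O: 2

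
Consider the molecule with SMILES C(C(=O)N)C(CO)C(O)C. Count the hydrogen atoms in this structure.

13

Atom tally by fragment:
  H2NOCCH2 → C:2 H:4 O:1 N:1
  CH(CH2OH) → C:2 H:4 O:1
  CH(OH) → C:1 H:2 O:1
  CH3 → C:1 H:3
Element totals:
  C: 6
  H: 13
  N: 1
  O: 3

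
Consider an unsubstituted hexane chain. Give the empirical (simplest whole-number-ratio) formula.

C3H7

Atom tally by fragment:
  CH3 → C:1 H:3
  CH2 → C:1 H:2
  CH2 → C:1 H:2
  CH2 → C:1 H:2
  CH2 → C:1 H:2
  CH3 → C:1 H:3
Element totals:
  C: 6
  H: 14
Molecular formula: C6H14.
gcd of subscripts = 2; dividing each by 2:
  C: 6/2 = 3
  H: 14/2 = 7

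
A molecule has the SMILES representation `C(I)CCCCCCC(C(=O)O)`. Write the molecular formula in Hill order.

Atom tally by fragment:
  ICH2 → C:1 H:2 I:1
  CH2 → C:1 H:2
  CH2 → C:1 H:2
  CH2 → C:1 H:2
  CH2 → C:1 H:2
  CH2 → C:1 H:2
  CH2 → C:1 H:2
  CH2COOH → C:2 H:3 O:2
Element totals:
  C: 9
  H: 17
  I: 1
  O: 2

C9H17IO2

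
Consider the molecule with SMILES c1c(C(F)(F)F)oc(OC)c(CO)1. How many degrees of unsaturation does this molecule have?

3

Atom tally by fragment:
  furan ring core → C:4 H:4 O:1
  (− 3 ring H displaced by substituents)
  + CF3 → C:1 F:3
  + OCH3 → C:1 H:3 O:1
  + CH2OH → C:1 H:3 O:1
Element totals:
  C: 7
  H: 7
  F: 3
  O: 3
Molecular formula: C7H7F3O3.
DoU = (2C + 2 + N − H − X) / 2 = (2·7 + 2 + 0 − 7 − 3) / 2 = 3.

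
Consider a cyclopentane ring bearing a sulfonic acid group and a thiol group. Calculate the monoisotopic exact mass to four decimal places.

Atom tally by fragment:
  cyclopentane ring core → C:5 H:10
  (− 2 ring H displaced by substituents)
  + SO3H → S:1 O:3 H:1
  + SH → S:1 H:1
Element totals:
  C: 5
  H: 10
  O: 3
  S: 2
Molecular formula: C5H10O3S2.
  M = 5(12.0) + 10(1.007825) + 3(15.994915) + 2(31.972071)
    = 60.000000 + 10.078250 + 47.984745 + 63.944142 = 182.007137

182.0071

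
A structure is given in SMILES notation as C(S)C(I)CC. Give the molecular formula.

Atom tally by fragment:
  HSCH2 → C:1 H:3 S:1
  CH(I) → C:1 H:1 I:1
  CH2 → C:1 H:2
  CH3 → C:1 H:3
Element totals:
  C: 4
  H: 9
  I: 1
  S: 1

C4H9IS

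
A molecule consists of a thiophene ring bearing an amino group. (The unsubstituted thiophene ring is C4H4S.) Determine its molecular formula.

Atom tally by fragment:
  thiophene ring core → C:4 H:4 S:1
  (− 1 ring H displaced by substituents)
  + NH2 → N:1 H:2
Element totals:
  C: 4
  H: 5
  N: 1
  S: 1

C4H5NS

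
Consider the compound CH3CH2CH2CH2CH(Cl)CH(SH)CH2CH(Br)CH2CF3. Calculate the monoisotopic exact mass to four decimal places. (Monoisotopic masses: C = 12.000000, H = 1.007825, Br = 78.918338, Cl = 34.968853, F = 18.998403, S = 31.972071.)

Atom tally by fragment:
  CH3 → C:1 H:3
  CH2 → C:1 H:2
  CH2 → C:1 H:2
  CH2 → C:1 H:2
  CH(Cl) → C:1 H:1 Cl:1
  CH(SH) → C:1 H:2 S:1
  CH2 → C:1 H:2
  CH(Br) → C:1 H:1 Br:1
  CH2CF3 → C:2 H:2 F:3
Element totals:
  C: 10
  H: 17
  Br: 1
  Cl: 1
  F: 3
  S: 1
Molecular formula: C10H17BrClF3S.
  M = 10(12.0) + 17(1.007825) + 78.918338 + 34.968853 + 3(18.998403) + 31.972071
    = 120.000000 + 17.133025 + 78.918338 + 34.968853 + 56.995209 + 31.972071 = 339.987496

339.9875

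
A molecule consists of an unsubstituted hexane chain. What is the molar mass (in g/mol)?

86.18 g/mol

Atom tally by fragment:
  CH3 → C:1 H:3
  CH2 → C:1 H:2
  CH2 → C:1 H:2
  CH2 → C:1 H:2
  CH2 → C:1 H:2
  CH3 → C:1 H:3
Element totals:
  C: 6
  H: 14
Molecular formula: C6H14.
  M = 6(12.011) + 14(1.008)
    = 72.066 + 14.112 = 86.178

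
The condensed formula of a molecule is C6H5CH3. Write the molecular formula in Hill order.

Atom tally by fragment:
  benzene ring core → C:6 H:6
  (− 1 ring H displaced by substituents)
  + CH3 → C:1 H:3
Element totals:
  C: 7
  H: 8

C7H8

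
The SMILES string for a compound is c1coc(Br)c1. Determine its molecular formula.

Atom tally by fragment:
  furan ring core → C:4 H:4 O:1
  (− 1 ring H displaced by substituents)
  + Br → Br:1
Element totals:
  C: 4
  H: 3
  Br: 1
  O: 1

C4H3BrO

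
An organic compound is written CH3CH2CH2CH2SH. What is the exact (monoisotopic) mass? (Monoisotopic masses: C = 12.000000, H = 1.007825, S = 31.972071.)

Atom tally by fragment:
  CH3 → C:1 H:3
  CH2 → C:1 H:2
  CH2 → C:1 H:2
  CH2SH → C:1 H:3 S:1
Element totals:
  C: 4
  H: 10
  S: 1
Molecular formula: C4H10S.
  M = 4(12.0) + 10(1.007825) + 31.972071
    = 48.000000 + 10.078250 + 31.972071 = 90.050321

90.0503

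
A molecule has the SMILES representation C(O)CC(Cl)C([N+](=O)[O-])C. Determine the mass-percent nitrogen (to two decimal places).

8.36%

Atom tally by fragment:
  HOCH2 → C:1 H:3 O:1
  CH2 → C:1 H:2
  CH(Cl) → C:1 H:1 Cl:1
  CH(NO2) → C:1 H:1 N:1 O:2
  CH3 → C:1 H:3
Element totals:
  C: 5
  H: 10
  Cl: 1
  N: 1
  O: 3
Molecular formula: C5H10ClNO3.
Molar mass = 167.589 g/mol.
Mass from N: 1 × 14.007 = 14.007 g/mol.
%N = 14.007 / 167.589 × 100 = 8.36%.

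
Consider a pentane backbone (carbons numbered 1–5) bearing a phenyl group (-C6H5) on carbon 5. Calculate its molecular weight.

148.25 g/mol

Atom tally by fragment:
  CH3 → C:1 H:3
  CH2 → C:1 H:2
  CH2 → C:1 H:2
  CH2 → C:1 H:2
  CH2C6H5 → C:7 H:7
Element totals:
  C: 11
  H: 16
Molecular formula: C11H16.
  M = 11(12.011) + 16(1.008)
    = 132.121 + 16.128 = 148.249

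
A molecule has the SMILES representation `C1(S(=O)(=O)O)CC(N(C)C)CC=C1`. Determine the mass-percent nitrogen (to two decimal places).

Atom tally by fragment:
  cyclohexene ring core → C:6 H:10
  (− 2 ring H displaced by substituents)
  + SO3H → S:1 O:3 H:1
  + N(CH3)2 → N:1 C:2 H:6
Element totals:
  C: 8
  H: 15
  N: 1
  O: 3
  S: 1
Molecular formula: C8H15NO3S.
Molar mass = 205.272 g/mol.
Mass from N: 1 × 14.007 = 14.007 g/mol.
%N = 14.007 / 205.272 × 100 = 6.82%.

6.82%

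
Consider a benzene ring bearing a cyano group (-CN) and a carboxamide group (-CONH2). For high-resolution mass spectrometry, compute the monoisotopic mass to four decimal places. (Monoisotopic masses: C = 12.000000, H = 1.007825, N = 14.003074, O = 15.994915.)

146.0480

Atom tally by fragment:
  benzene ring core → C:6 H:6
  (− 2 ring H displaced by substituents)
  + CN → C:1 N:1
  + CONH2 → C:1 H:2 O:1 N:1
Element totals:
  C: 8
  H: 6
  N: 2
  O: 1
Molecular formula: C8H6N2O.
  M = 8(12.0) + 6(1.007825) + 2(14.003074) + 15.994915
    = 96.000000 + 6.046950 + 28.006148 + 15.994915 = 146.048013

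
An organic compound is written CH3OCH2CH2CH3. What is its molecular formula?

C4H10O

Atom tally by fragment:
  CH3OCH2 → C:2 H:5 O:1
  CH2 → C:1 H:2
  CH3 → C:1 H:3
Element totals:
  C: 4
  H: 10
  O: 1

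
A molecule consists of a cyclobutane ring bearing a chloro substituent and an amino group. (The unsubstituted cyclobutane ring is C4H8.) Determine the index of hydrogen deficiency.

Atom tally by fragment:
  cyclobutane ring core → C:4 H:8
  (− 2 ring H displaced by substituents)
  + Cl → Cl:1
  + NH2 → N:1 H:2
Element totals:
  C: 4
  H: 8
  Cl: 1
  N: 1
Molecular formula: C4H8ClN.
DoU = (2C + 2 + N − H − X) / 2 = (2·4 + 2 + 1 − 8 − 1) / 2 = 1.

1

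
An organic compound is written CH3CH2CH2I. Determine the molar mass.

169.99 g/mol

Atom tally by fragment:
  CH3 → C:1 H:3
  CH2 → C:1 H:2
  CH2I → C:1 H:2 I:1
Element totals:
  C: 3
  H: 7
  I: 1
Molecular formula: C3H7I.
  M = 3(12.011) + 7(1.008) + 126.904
    = 36.033 + 7.056 + 126.904 = 169.993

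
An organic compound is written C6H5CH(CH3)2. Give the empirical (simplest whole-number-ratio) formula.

C3H4

Atom tally by fragment:
  benzene ring core → C:6 H:6
  (− 1 ring H displaced by substituents)
  + CH(CH3)2 → C:3 H:7
Element totals:
  C: 9
  H: 12
Molecular formula: C9H12.
gcd of subscripts = 3; dividing each by 3:
  C: 9/3 = 3
  H: 12/3 = 4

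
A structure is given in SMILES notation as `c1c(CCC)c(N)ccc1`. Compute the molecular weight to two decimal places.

135.21 g/mol

Atom tally by fragment:
  benzene ring core → C:6 H:6
  (− 2 ring H displaced by substituents)
  + CH2CH2CH3 → C:3 H:7
  + NH2 → N:1 H:2
Element totals:
  C: 9
  H: 13
  N: 1
Molecular formula: C9H13N.
  M = 9(12.011) + 13(1.008) + 14.007
    = 108.099 + 13.104 + 14.007 = 135.210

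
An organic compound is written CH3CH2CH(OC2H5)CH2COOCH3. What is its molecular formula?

C8H16O3

Atom tally by fragment:
  CH3 → C:1 H:3
  CH2 → C:1 H:2
  CH(OC2H5) → C:3 H:6 O:1
  CH2COOCH3 → C:3 H:5 O:2
Element totals:
  C: 8
  H: 16
  O: 3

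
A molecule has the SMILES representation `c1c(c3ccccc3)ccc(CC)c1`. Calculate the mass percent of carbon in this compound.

92.26%

Atom tally by fragment:
  benzene ring core → C:6 H:6
  (− 2 ring H displaced by substituents)
  + C6H5 → C:6 H:5
  + C2H5 → C:2 H:5
Element totals:
  C: 14
  H: 14
Molecular formula: C14H14.
Molar mass = 182.266 g/mol.
Mass from C: 14 × 12.011 = 168.154 g/mol.
%C = 168.154 / 182.266 × 100 = 92.26%.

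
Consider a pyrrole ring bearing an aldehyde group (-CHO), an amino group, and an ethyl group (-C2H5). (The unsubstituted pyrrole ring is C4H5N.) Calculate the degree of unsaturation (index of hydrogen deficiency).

4

Atom tally by fragment:
  pyrrole ring core → C:4 H:5 N:1
  (− 3 ring H displaced by substituents)
  + CHO → C:1 H:1 O:1
  + NH2 → N:1 H:2
  + C2H5 → C:2 H:5
Element totals:
  C: 7
  H: 10
  N: 2
  O: 1
Molecular formula: C7H10N2O.
DoU = (2C + 2 + N − H − X) / 2 = (2·7 + 2 + 2 − 10 − 0) / 2 = 4.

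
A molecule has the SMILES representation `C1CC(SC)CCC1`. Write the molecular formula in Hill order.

C7H14S

Atom tally by fragment:
  cyclohexane ring core → C:6 H:12
  (− 1 ring H displaced by substituents)
  + SCH3 → C:1 H:3 S:1
Element totals:
  C: 7
  H: 14
  S: 1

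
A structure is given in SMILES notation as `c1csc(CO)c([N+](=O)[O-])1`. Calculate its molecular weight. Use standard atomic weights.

Atom tally by fragment:
  thiophene ring core → C:4 H:4 S:1
  (− 2 ring H displaced by substituents)
  + CH2OH → C:1 H:3 O:1
  + NO2 → N:1 O:2
Element totals:
  C: 5
  H: 5
  N: 1
  O: 3
  S: 1
Molecular formula: C5H5NO3S.
  M = 5(12.011) + 5(1.008) + 14.007 + 3(15.999) + 32.06
    = 60.055 + 5.040 + 14.007 + 47.997 + 32.060 = 159.159

159.16 g/mol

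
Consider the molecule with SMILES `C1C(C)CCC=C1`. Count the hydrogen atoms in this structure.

12

Atom tally by fragment:
  cyclohexene ring core → C:6 H:10
  (− 1 ring H displaced by substituents)
  + CH3 → C:1 H:3
Element totals:
  C: 7
  H: 12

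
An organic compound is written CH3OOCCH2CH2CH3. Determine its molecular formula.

C5H10O2

Atom tally by fragment:
  CH3OOCCH2 → C:3 H:5 O:2
  CH2 → C:1 H:2
  CH3 → C:1 H:3
Element totals:
  C: 5
  H: 10
  O: 2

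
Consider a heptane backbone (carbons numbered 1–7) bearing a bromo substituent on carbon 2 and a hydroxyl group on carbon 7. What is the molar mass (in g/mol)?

Atom tally by fragment:
  CH3 → C:1 H:3
  CH(Br) → C:1 H:1 Br:1
  CH2 → C:1 H:2
  CH2 → C:1 H:2
  CH2 → C:1 H:2
  CH2 → C:1 H:2
  CH2OH → C:1 H:3 O:1
Element totals:
  C: 7
  H: 15
  Br: 1
  O: 1
Molecular formula: C7H15BrO.
  M = 7(12.011) + 15(1.008) + 79.904 + 15.999
    = 84.077 + 15.120 + 79.904 + 15.999 = 195.100

195.10 g/mol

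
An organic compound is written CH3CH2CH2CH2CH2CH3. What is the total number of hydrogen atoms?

14

Atom tally by fragment:
  CH3 → C:1 H:3
  CH2 → C:1 H:2
  CH2 → C:1 H:2
  CH2 → C:1 H:2
  CH2 → C:1 H:2
  CH3 → C:1 H:3
Element totals:
  C: 6
  H: 14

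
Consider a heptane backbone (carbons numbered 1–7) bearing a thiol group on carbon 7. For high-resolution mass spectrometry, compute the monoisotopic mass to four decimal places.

Atom tally by fragment:
  CH3 → C:1 H:3
  CH2 → C:1 H:2
  CH2 → C:1 H:2
  CH2 → C:1 H:2
  CH2 → C:1 H:2
  CH2 → C:1 H:2
  CH2SH → C:1 H:3 S:1
Element totals:
  C: 7
  H: 16
  S: 1
Molecular formula: C7H16S.
  M = 7(12.0) + 16(1.007825) + 31.972071
    = 84.000000 + 16.125200 + 31.972071 = 132.097271

132.0973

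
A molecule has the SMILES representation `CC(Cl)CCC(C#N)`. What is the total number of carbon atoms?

Atom tally by fragment:
  CH3 → C:1 H:3
  CH(Cl) → C:1 H:1 Cl:1
  CH2 → C:1 H:2
  CH2 → C:1 H:2
  CH2CN → C:2 H:2 N:1
Element totals:
  C: 6
  H: 10
  Cl: 1
  N: 1

6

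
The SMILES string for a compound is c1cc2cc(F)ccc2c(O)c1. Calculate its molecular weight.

Atom tally by fragment:
  naphthalene ring system core → C:10 H:8
  (− 2 ring H displaced by substituents)
  + F → F:1
  + OH → O:1 H:1
Element totals:
  C: 10
  H: 7
  F: 1
  O: 1
Molecular formula: C10H7FO.
  M = 10(12.011) + 7(1.008) + 18.998 + 15.999
    = 120.110 + 7.056 + 18.998 + 15.999 = 162.163

162.16 g/mol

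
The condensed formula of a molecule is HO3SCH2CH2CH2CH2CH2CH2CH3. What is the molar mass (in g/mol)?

180.26 g/mol

Atom tally by fragment:
  HO3SCH2 → C:1 H:3 S:1 O:3
  CH2 → C:1 H:2
  CH2 → C:1 H:2
  CH2 → C:1 H:2
  CH2 → C:1 H:2
  CH2 → C:1 H:2
  CH3 → C:1 H:3
Element totals:
  C: 7
  H: 16
  O: 3
  S: 1
Molecular formula: C7H16O3S.
  M = 7(12.011) + 16(1.008) + 3(15.999) + 32.06
    = 84.077 + 16.128 + 47.997 + 32.060 = 180.262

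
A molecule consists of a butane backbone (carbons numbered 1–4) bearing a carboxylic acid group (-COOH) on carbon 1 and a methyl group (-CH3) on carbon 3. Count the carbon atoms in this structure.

6

Atom tally by fragment:
  HOOCCH2 → C:2 H:3 O:2
  CH2 → C:1 H:2
  CH(CH3) → C:2 H:4
  CH3 → C:1 H:3
Element totals:
  C: 6
  H: 12
  O: 2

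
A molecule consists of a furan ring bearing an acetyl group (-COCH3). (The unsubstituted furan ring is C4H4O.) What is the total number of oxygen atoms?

2

Atom tally by fragment:
  furan ring core → C:4 H:4 O:1
  (− 1 ring H displaced by substituents)
  + COCH3 → C:2 H:3 O:1
Element totals:
  C: 6
  H: 6
  O: 2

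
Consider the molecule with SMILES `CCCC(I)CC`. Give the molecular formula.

C6H13I

Atom tally by fragment:
  CH3 → C:1 H:3
  CH2 → C:1 H:2
  CH2 → C:1 H:2
  CH(I) → C:1 H:1 I:1
  CH2 → C:1 H:2
  CH3 → C:1 H:3
Element totals:
  C: 6
  H: 13
  I: 1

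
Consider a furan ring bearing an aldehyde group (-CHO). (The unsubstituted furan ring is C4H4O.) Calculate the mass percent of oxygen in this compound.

Atom tally by fragment:
  furan ring core → C:4 H:4 O:1
  (− 1 ring H displaced by substituents)
  + CHO → C:1 H:1 O:1
Element totals:
  C: 5
  H: 4
  O: 2
Molecular formula: C5H4O2.
Molar mass = 96.085 g/mol.
Mass from O: 2 × 15.999 = 31.998 g/mol.
%O = 31.998 / 96.085 × 100 = 33.30%.

33.30%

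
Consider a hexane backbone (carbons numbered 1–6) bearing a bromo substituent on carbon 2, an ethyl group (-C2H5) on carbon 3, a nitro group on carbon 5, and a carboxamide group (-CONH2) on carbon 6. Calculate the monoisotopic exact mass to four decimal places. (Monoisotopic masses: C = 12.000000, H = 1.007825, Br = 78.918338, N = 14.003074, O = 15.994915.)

280.0423

Atom tally by fragment:
  CH3 → C:1 H:3
  CH(Br) → C:1 H:1 Br:1
  CH(C2H5) → C:3 H:6
  CH2 → C:1 H:2
  CH(NO2) → C:1 H:1 N:1 O:2
  CH2CONH2 → C:2 H:4 O:1 N:1
Element totals:
  C: 9
  H: 17
  Br: 1
  N: 2
  O: 3
Molecular formula: C9H17BrN2O3.
  M = 9(12.0) + 17(1.007825) + 78.918338 + 2(14.003074) + 3(15.994915)
    = 108.000000 + 17.133025 + 78.918338 + 28.006148 + 47.984745 = 280.042256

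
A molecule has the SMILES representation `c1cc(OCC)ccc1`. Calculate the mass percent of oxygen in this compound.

13.10%

Atom tally by fragment:
  benzene ring core → C:6 H:6
  (− 1 ring H displaced by substituents)
  + OC2H5 → C:2 H:5 O:1
Element totals:
  C: 8
  H: 10
  O: 1
Molecular formula: C8H10O.
Molar mass = 122.167 g/mol.
Mass from O: 1 × 15.999 = 15.999 g/mol.
%O = 15.999 / 122.167 × 100 = 13.10%.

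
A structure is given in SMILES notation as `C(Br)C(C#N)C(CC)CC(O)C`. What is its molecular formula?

C9H16BrNO

Atom tally by fragment:
  BrCH2 → C:1 H:2 Br:1
  CH(CN) → C:2 H:1 N:1
  CH(C2H5) → C:3 H:6
  CH2 → C:1 H:2
  CH(OH) → C:1 H:2 O:1
  CH3 → C:1 H:3
Element totals:
  C: 9
  H: 16
  Br: 1
  N: 1
  O: 1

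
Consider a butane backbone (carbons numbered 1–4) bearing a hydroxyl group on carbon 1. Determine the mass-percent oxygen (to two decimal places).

Atom tally by fragment:
  HOCH2 → C:1 H:3 O:1
  CH2 → C:1 H:2
  CH2 → C:1 H:2
  CH3 → C:1 H:3
Element totals:
  C: 4
  H: 10
  O: 1
Molecular formula: C4H10O.
Molar mass = 74.123 g/mol.
Mass from O: 1 × 15.999 = 15.999 g/mol.
%O = 15.999 / 74.123 × 100 = 21.58%.

21.58%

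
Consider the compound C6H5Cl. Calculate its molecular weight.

112.56 g/mol

Atom tally by fragment:
  benzene ring core → C:6 H:6
  (− 1 ring H displaced by substituents)
  + Cl → Cl:1
Element totals:
  C: 6
  H: 5
  Cl: 1
Molecular formula: C6H5Cl.
  M = 6(12.011) + 5(1.008) + 35.45
    = 72.066 + 5.040 + 35.450 = 112.556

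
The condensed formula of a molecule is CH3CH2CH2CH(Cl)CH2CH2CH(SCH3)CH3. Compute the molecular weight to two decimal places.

194.76 g/mol

Atom tally by fragment:
  CH3 → C:1 H:3
  CH2 → C:1 H:2
  CH2 → C:1 H:2
  CH(Cl) → C:1 H:1 Cl:1
  CH2 → C:1 H:2
  CH2 → C:1 H:2
  CH(SCH3) → C:2 H:4 S:1
  CH3 → C:1 H:3
Element totals:
  C: 9
  H: 19
  Cl: 1
  S: 1
Molecular formula: C9H19ClS.
  M = 9(12.011) + 19(1.008) + 35.45 + 32.06
    = 108.099 + 19.152 + 35.450 + 32.060 = 194.761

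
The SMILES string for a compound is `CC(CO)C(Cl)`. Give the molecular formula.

Atom tally by fragment:
  CH3 → C:1 H:3
  CH(CH2OH) → C:2 H:4 O:1
  CH2Cl → C:1 H:2 Cl:1
Element totals:
  C: 4
  H: 9
  Cl: 1
  O: 1

C4H9ClO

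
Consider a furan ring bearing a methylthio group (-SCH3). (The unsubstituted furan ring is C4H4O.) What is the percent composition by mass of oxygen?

14.01%

Atom tally by fragment:
  furan ring core → C:4 H:4 O:1
  (− 1 ring H displaced by substituents)
  + SCH3 → C:1 H:3 S:1
Element totals:
  C: 5
  H: 6
  O: 1
  S: 1
Molecular formula: C5H6OS.
Molar mass = 114.162 g/mol.
Mass from O: 1 × 15.999 = 15.999 g/mol.
%O = 15.999 / 114.162 × 100 = 14.01%.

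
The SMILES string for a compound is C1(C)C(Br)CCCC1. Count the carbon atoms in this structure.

7

Atom tally by fragment:
  cyclohexane ring core → C:6 H:12
  (− 2 ring H displaced by substituents)
  + CH3 → C:1 H:3
  + Br → Br:1
Element totals:
  C: 7
  H: 13
  Br: 1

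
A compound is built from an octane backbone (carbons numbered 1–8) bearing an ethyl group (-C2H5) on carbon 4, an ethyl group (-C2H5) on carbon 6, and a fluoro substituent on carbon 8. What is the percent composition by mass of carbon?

76.53%

Atom tally by fragment:
  CH3 → C:1 H:3
  CH2 → C:1 H:2
  CH2 → C:1 H:2
  CH(C2H5) → C:3 H:6
  CH2 → C:1 H:2
  CH(C2H5) → C:3 H:6
  CH2 → C:1 H:2
  CH2F → C:1 H:2 F:1
Element totals:
  C: 12
  H: 25
  F: 1
Molecular formula: C12H25F.
Molar mass = 188.330 g/mol.
Mass from C: 12 × 12.011 = 144.132 g/mol.
%C = 144.132 / 188.330 × 100 = 76.53%.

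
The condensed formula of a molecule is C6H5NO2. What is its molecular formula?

Element totals:
  C: 6
  H: 5
  N: 1
  O: 2

C6H5NO2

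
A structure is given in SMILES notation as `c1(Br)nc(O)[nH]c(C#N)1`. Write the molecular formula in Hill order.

Atom tally by fragment:
  imidazole ring core → C:3 H:4 N:2
  (− 3 ring H displaced by substituents)
  + Br → Br:1
  + OH → O:1 H:1
  + CN → C:1 N:1
Element totals:
  C: 4
  H: 2
  Br: 1
  N: 3
  O: 1

C4H2BrN3O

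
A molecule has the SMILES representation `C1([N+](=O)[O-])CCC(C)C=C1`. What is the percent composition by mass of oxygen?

22.67%

Atom tally by fragment:
  cyclohexene ring core → C:6 H:10
  (− 2 ring H displaced by substituents)
  + NO2 → N:1 O:2
  + CH3 → C:1 H:3
Element totals:
  C: 7
  H: 11
  N: 1
  O: 2
Molecular formula: C7H11NO2.
Molar mass = 141.170 g/mol.
Mass from O: 2 × 15.999 = 31.998 g/mol.
%O = 31.998 / 141.170 × 100 = 22.67%.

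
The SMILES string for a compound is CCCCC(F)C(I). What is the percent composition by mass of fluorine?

Atom tally by fragment:
  CH3 → C:1 H:3
  CH2 → C:1 H:2
  CH2 → C:1 H:2
  CH2 → C:1 H:2
  CH(F) → C:1 H:1 F:1
  CH2I → C:1 H:2 I:1
Element totals:
  C: 6
  H: 12
  F: 1
  I: 1
Molecular formula: C6H12FI.
Molar mass = 230.064 g/mol.
Mass from F: 1 × 18.998 = 18.998 g/mol.
%F = 18.998 / 230.064 × 100 = 8.26%.

8.26%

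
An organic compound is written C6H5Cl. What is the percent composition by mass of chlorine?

31.50%

Atom tally by fragment:
  benzene ring core → C:6 H:6
  (− 1 ring H displaced by substituents)
  + Cl → Cl:1
Element totals:
  C: 6
  H: 5
  Cl: 1
Molecular formula: C6H5Cl.
Molar mass = 112.556 g/mol.
Mass from Cl: 1 × 35.45 = 35.450 g/mol.
%Cl = 35.450 / 112.556 × 100 = 31.50%.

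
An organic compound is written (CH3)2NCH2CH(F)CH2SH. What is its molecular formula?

Element totals:
  C: 5
  H: 12
  F: 1
  N: 1
  S: 1

C5H12FNS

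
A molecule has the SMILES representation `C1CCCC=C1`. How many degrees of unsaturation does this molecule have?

Atom tally by fragment:
  cyclohexene ring core → C:6 H:10
Element totals:
  C: 6
  H: 10
Molecular formula: C6H10.
DoU = (2C + 2 + N − H − X) / 2 = (2·6 + 2 + 0 − 10 − 0) / 2 = 2.

2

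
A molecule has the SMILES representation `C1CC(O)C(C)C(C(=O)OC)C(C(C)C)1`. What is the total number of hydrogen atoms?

Atom tally by fragment:
  cyclohexane ring core → C:6 H:12
  (− 4 ring H displaced by substituents)
  + OH → O:1 H:1
  + CH3 → C:1 H:3
  + COOCH3 → C:2 H:3 O:2
  + CH(CH3)2 → C:3 H:7
Element totals:
  C: 12
  H: 22
  O: 3

22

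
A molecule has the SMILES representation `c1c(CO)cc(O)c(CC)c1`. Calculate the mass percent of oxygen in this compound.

21.02%

Atom tally by fragment:
  benzene ring core → C:6 H:6
  (− 3 ring H displaced by substituents)
  + CH2OH → C:1 H:3 O:1
  + OH → O:1 H:1
  + C2H5 → C:2 H:5
Element totals:
  C: 9
  H: 12
  O: 2
Molecular formula: C9H12O2.
Molar mass = 152.193 g/mol.
Mass from O: 2 × 15.999 = 31.998 g/mol.
%O = 31.998 / 152.193 × 100 = 21.02%.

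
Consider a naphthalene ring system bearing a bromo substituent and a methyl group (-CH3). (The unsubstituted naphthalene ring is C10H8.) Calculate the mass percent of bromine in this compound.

36.14%

Atom tally by fragment:
  naphthalene ring system core → C:10 H:8
  (− 2 ring H displaced by substituents)
  + Br → Br:1
  + CH3 → C:1 H:3
Element totals:
  C: 11
  H: 9
  Br: 1
Molecular formula: C11H9Br.
Molar mass = 221.097 g/mol.
Mass from Br: 1 × 79.904 = 79.904 g/mol.
%Br = 79.904 / 221.097 × 100 = 36.14%.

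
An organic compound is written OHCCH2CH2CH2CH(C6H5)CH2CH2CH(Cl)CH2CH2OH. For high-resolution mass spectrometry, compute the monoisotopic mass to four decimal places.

282.1387

Atom tally by fragment:
  OHCCH2 → C:2 H:3 O:1
  CH2 → C:1 H:2
  CH2 → C:1 H:2
  CH(C6H5) → C:7 H:6
  CH2 → C:1 H:2
  CH2 → C:1 H:2
  CH(Cl) → C:1 H:1 Cl:1
  CH2CH2OH → C:2 H:5 O:1
Element totals:
  C: 16
  H: 23
  Cl: 1
  O: 2
Molecular formula: C16H23ClO2.
  M = 16(12.0) + 23(1.007825) + 34.968853 + 2(15.994915)
    = 192.000000 + 23.179975 + 34.968853 + 31.989830 = 282.138658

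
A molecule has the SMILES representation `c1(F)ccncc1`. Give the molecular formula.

Atom tally by fragment:
  pyridine ring core → C:5 H:5 N:1
  (− 1 ring H displaced by substituents)
  + F → F:1
Element totals:
  C: 5
  H: 4
  F: 1
  N: 1

C5H4FN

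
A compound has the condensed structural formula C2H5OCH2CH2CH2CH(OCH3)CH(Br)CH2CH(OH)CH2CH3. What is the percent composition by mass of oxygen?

Element totals:
  C: 12
  H: 25
  Br: 1
  O: 3
Molecular formula: C12H25BrO3.
Molar mass = 297.233 g/mol.
Mass from O: 3 × 15.999 = 47.997 g/mol.
%O = 47.997 / 297.233 × 100 = 16.15%.

16.15%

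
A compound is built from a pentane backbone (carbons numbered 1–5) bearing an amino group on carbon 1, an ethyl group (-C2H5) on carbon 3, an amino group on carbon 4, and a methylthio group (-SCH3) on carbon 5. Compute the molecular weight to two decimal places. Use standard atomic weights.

Atom tally by fragment:
  H2NCH2 → C:1 H:4 N:1
  CH2 → C:1 H:2
  CH(C2H5) → C:3 H:6
  CH(NH2) → C:1 H:3 N:1
  CH2SCH3 → C:2 H:5 S:1
Element totals:
  C: 8
  H: 20
  N: 2
  S: 1
Molecular formula: C8H20N2S.
  M = 8(12.011) + 20(1.008) + 2(14.007) + 32.06
    = 96.088 + 20.160 + 28.014 + 32.060 = 176.322

176.32 g/mol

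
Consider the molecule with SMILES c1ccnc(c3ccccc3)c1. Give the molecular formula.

C11H9N

Atom tally by fragment:
  pyridine ring core → C:5 H:5 N:1
  (− 1 ring H displaced by substituents)
  + C6H5 → C:6 H:5
Element totals:
  C: 11
  H: 9
  N: 1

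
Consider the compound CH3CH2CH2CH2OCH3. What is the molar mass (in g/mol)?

Element totals:
  C: 5
  H: 12
  O: 1
Molecular formula: C5H12O.
  M = 5(12.011) + 12(1.008) + 15.999
    = 60.055 + 12.096 + 15.999 = 88.150

88.15 g/mol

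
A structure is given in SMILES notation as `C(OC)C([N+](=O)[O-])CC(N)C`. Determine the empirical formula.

Atom tally by fragment:
  CH3OCH2 → C:2 H:5 O:1
  CH(NO2) → C:1 H:1 N:1 O:2
  CH2 → C:1 H:2
  CH(NH2) → C:1 H:3 N:1
  CH3 → C:1 H:3
Element totals:
  C: 6
  H: 14
  N: 2
  O: 3
Molecular formula: C6H14N2O3.
gcd of subscripts (6, 14, 2, 3) = 1, so the empirical formula equals the molecular formula.

C6H14N2O3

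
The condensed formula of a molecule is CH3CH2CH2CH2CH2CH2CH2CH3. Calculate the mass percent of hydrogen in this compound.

Atom tally by fragment:
  CH3 → C:1 H:3
  CH2 → C:1 H:2
  CH2 → C:1 H:2
  CH2 → C:1 H:2
  CH2 → C:1 H:2
  CH2 → C:1 H:2
  CH2 → C:1 H:2
  CH3 → C:1 H:3
Element totals:
  C: 8
  H: 18
Molecular formula: C8H18.
Molar mass = 114.232 g/mol.
Mass from H: 18 × 1.008 = 18.144 g/mol.
%H = 18.144 / 114.232 × 100 = 15.88%.

15.88%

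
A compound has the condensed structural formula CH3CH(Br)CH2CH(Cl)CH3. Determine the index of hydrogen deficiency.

Atom tally by fragment:
  CH3 → C:1 H:3
  CH(Br) → C:1 H:1 Br:1
  CH2 → C:1 H:2
  CH(Cl) → C:1 H:1 Cl:1
  CH3 → C:1 H:3
Element totals:
  C: 5
  H: 10
  Br: 1
  Cl: 1
Molecular formula: C5H10BrCl.
DoU = (2C + 2 + N − H − X) / 2 = (2·5 + 2 + 0 − 10 − 2) / 2 = 0.

0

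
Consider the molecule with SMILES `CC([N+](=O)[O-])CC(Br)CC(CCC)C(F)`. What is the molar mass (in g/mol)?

284.17 g/mol

Atom tally by fragment:
  CH3 → C:1 H:3
  CH(NO2) → C:1 H:1 N:1 O:2
  CH2 → C:1 H:2
  CH(Br) → C:1 H:1 Br:1
  CH2 → C:1 H:2
  CH(CH2CH2CH3) → C:4 H:8
  CH2F → C:1 H:2 F:1
Element totals:
  C: 10
  H: 19
  Br: 1
  F: 1
  N: 1
  O: 2
Molecular formula: C10H19BrFNO2.
  M = 10(12.011) + 19(1.008) + 79.904 + 18.998 + 14.007 + 2(15.999)
    = 120.110 + 19.152 + 79.904 + 18.998 + 14.007 + 31.998 = 284.169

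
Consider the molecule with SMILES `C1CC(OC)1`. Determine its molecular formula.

Atom tally by fragment:
  cyclopropane ring core → C:3 H:6
  (− 1 ring H displaced by substituents)
  + OCH3 → C:1 H:3 O:1
Element totals:
  C: 4
  H: 8
  O: 1

C4H8O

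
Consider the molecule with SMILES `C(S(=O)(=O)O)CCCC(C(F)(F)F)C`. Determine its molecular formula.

C7H13F3O3S

Atom tally by fragment:
  HO3SCH2 → C:1 H:3 S:1 O:3
  CH2 → C:1 H:2
  CH2 → C:1 H:2
  CH2 → C:1 H:2
  CH(CF3) → C:2 H:1 F:3
  CH3 → C:1 H:3
Element totals:
  C: 7
  H: 13
  F: 3
  O: 3
  S: 1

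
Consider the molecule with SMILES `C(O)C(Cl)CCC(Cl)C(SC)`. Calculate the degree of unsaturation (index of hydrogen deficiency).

0

Atom tally by fragment:
  HOCH2 → C:1 H:3 O:1
  CH(Cl) → C:1 H:1 Cl:1
  CH2 → C:1 H:2
  CH2 → C:1 H:2
  CH(Cl) → C:1 H:1 Cl:1
  CH2SCH3 → C:2 H:5 S:1
Element totals:
  C: 7
  H: 14
  Cl: 2
  O: 1
  S: 1
Molecular formula: C7H14Cl2OS.
DoU = (2C + 2 + N − H − X) / 2 = (2·7 + 2 + 0 − 14 − 2) / 2 = 0.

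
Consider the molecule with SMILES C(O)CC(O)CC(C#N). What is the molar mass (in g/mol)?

129.16 g/mol

Atom tally by fragment:
  HOCH2 → C:1 H:3 O:1
  CH2 → C:1 H:2
  CH(OH) → C:1 H:2 O:1
  CH2 → C:1 H:2
  CH2CN → C:2 H:2 N:1
Element totals:
  C: 6
  H: 11
  N: 1
  O: 2
Molecular formula: C6H11NO2.
  M = 6(12.011) + 11(1.008) + 14.007 + 2(15.999)
    = 72.066 + 11.088 + 14.007 + 31.998 = 129.159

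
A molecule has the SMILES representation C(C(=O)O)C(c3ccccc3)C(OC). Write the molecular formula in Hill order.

Atom tally by fragment:
  HOOCCH2 → C:2 H:3 O:2
  CH(C6H5) → C:7 H:6
  CH2OCH3 → C:2 H:5 O:1
Element totals:
  C: 11
  H: 14
  O: 3

C11H14O3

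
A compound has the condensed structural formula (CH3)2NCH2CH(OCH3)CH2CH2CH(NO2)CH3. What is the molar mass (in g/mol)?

204.27 g/mol

Atom tally by fragment:
  (CH3)2NCH2 → C:3 H:8 N:1
  CH(OCH3) → C:2 H:4 O:1
  CH2 → C:1 H:2
  CH2 → C:1 H:2
  CH(NO2) → C:1 H:1 N:1 O:2
  CH3 → C:1 H:3
Element totals:
  C: 9
  H: 20
  N: 2
  O: 3
Molecular formula: C9H20N2O3.
  M = 9(12.011) + 20(1.008) + 2(14.007) + 3(15.999)
    = 108.099 + 20.160 + 28.014 + 47.997 = 204.270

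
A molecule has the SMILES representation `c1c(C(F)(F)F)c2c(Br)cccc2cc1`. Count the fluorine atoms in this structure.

3

Atom tally by fragment:
  naphthalene ring system core → C:10 H:8
  (− 2 ring H displaced by substituents)
  + CF3 → C:1 F:3
  + Br → Br:1
Element totals:
  C: 11
  H: 6
  Br: 1
  F: 3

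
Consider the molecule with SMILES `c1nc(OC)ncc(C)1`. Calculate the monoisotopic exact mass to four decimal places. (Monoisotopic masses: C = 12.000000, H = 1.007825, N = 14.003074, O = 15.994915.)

124.0637

Atom tally by fragment:
  pyrimidine ring core → C:4 H:4 N:2
  (− 2 ring H displaced by substituents)
  + OCH3 → C:1 H:3 O:1
  + CH3 → C:1 H:3
Element totals:
  C: 6
  H: 8
  N: 2
  O: 1
Molecular formula: C6H8N2O.
  M = 6(12.0) + 8(1.007825) + 2(14.003074) + 15.994915
    = 72.000000 + 8.062600 + 28.006148 + 15.994915 = 124.063663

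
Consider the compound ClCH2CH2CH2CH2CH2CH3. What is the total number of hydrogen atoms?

13

Element totals:
  C: 6
  H: 13
  Cl: 1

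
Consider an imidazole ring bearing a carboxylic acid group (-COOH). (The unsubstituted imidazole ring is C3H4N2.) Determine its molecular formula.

C4H4N2O2

Atom tally by fragment:
  imidazole ring core → C:3 H:4 N:2
  (− 1 ring H displaced by substituents)
  + COOH → C:1 H:1 O:2
Element totals:
  C: 4
  H: 4
  N: 2
  O: 2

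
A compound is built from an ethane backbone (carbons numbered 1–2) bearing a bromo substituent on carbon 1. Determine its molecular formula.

C2H5Br

Atom tally by fragment:
  BrCH2 → C:1 H:2 Br:1
  CH3 → C:1 H:3
Element totals:
  C: 2
  H: 5
  Br: 1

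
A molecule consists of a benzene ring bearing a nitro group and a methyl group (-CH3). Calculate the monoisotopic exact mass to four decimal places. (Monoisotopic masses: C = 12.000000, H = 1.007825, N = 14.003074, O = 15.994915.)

Atom tally by fragment:
  benzene ring core → C:6 H:6
  (− 2 ring H displaced by substituents)
  + NO2 → N:1 O:2
  + CH3 → C:1 H:3
Element totals:
  C: 7
  H: 7
  N: 1
  O: 2
Molecular formula: C7H7NO2.
  M = 7(12.0) + 7(1.007825) + 14.003074 + 2(15.994915)
    = 84.000000 + 7.054775 + 14.003074 + 31.989830 = 137.047679

137.0477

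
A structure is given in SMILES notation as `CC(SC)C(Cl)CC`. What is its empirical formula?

Atom tally by fragment:
  CH3 → C:1 H:3
  CH(SCH3) → C:2 H:4 S:1
  CH(Cl) → C:1 H:1 Cl:1
  CH2 → C:1 H:2
  CH3 → C:1 H:3
Element totals:
  C: 6
  H: 13
  Cl: 1
  S: 1
Molecular formula: C6H13ClS.
gcd of subscripts (6, 1, 13, 1) = 1, so the empirical formula equals the molecular formula.

C6H13ClS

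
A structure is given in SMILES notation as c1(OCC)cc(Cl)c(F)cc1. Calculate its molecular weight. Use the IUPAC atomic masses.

174.60 g/mol

Atom tally by fragment:
  benzene ring core → C:6 H:6
  (− 3 ring H displaced by substituents)
  + OC2H5 → C:2 H:5 O:1
  + Cl → Cl:1
  + F → F:1
Element totals:
  C: 8
  H: 8
  Cl: 1
  F: 1
  O: 1
Molecular formula: C8H8ClFO.
  M = 8(12.011) + 8(1.008) + 35.45 + 18.998 + 15.999
    = 96.088 + 8.064 + 35.450 + 18.998 + 15.999 = 174.599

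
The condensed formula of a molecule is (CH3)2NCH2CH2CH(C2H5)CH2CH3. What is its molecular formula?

C9H21N

Atom tally by fragment:
  (CH3)2NCH2 → C:3 H:8 N:1
  CH2 → C:1 H:2
  CH(C2H5) → C:3 H:6
  CH2 → C:1 H:2
  CH3 → C:1 H:3
Element totals:
  C: 9
  H: 21
  N: 1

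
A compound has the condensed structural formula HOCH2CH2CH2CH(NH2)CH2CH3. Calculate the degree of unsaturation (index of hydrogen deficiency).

0

Atom tally by fragment:
  HOCH2 → C:1 H:3 O:1
  CH2 → C:1 H:2
  CH2 → C:1 H:2
  CH(NH2) → C:1 H:3 N:1
  CH2 → C:1 H:2
  CH3 → C:1 H:3
Element totals:
  C: 6
  H: 15
  N: 1
  O: 1
Molecular formula: C6H15NO.
DoU = (2C + 2 + N − H − X) / 2 = (2·6 + 2 + 1 − 15 − 0) / 2 = 0.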